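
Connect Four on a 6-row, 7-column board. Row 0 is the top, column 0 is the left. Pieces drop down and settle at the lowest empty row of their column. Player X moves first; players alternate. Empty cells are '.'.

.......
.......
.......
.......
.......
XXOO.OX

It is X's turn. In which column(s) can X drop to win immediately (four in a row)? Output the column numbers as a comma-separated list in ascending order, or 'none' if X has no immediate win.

col 0: drop X → no win
col 1: drop X → no win
col 2: drop X → no win
col 3: drop X → no win
col 4: drop X → no win
col 5: drop X → no win
col 6: drop X → no win

Answer: none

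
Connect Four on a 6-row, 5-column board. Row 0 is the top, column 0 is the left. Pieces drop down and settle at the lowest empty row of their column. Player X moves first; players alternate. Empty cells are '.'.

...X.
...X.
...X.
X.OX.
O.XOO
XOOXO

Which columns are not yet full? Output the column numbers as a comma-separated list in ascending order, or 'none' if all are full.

col 0: top cell = '.' → open
col 1: top cell = '.' → open
col 2: top cell = '.' → open
col 3: top cell = 'X' → FULL
col 4: top cell = '.' → open

Answer: 0,1,2,4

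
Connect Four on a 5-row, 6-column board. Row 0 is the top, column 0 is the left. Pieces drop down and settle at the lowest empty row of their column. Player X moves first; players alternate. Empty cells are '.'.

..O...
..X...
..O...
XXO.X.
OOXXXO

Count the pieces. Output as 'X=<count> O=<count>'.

X=7 O=6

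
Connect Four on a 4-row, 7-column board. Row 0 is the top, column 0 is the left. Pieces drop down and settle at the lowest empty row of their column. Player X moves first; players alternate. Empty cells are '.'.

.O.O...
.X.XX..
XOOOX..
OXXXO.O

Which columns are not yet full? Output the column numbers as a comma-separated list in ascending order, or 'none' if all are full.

Answer: 0,2,4,5,6

Derivation:
col 0: top cell = '.' → open
col 1: top cell = 'O' → FULL
col 2: top cell = '.' → open
col 3: top cell = 'O' → FULL
col 4: top cell = '.' → open
col 5: top cell = '.' → open
col 6: top cell = '.' → open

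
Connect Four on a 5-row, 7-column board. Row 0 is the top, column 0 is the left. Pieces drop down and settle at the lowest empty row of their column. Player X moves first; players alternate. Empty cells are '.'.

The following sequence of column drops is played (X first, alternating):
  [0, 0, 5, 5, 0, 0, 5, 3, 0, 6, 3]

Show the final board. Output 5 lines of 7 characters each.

Answer: X......
O......
X....X.
O..X.O.
X..O.XO

Derivation:
Move 1: X drops in col 0, lands at row 4
Move 2: O drops in col 0, lands at row 3
Move 3: X drops in col 5, lands at row 4
Move 4: O drops in col 5, lands at row 3
Move 5: X drops in col 0, lands at row 2
Move 6: O drops in col 0, lands at row 1
Move 7: X drops in col 5, lands at row 2
Move 8: O drops in col 3, lands at row 4
Move 9: X drops in col 0, lands at row 0
Move 10: O drops in col 6, lands at row 4
Move 11: X drops in col 3, lands at row 3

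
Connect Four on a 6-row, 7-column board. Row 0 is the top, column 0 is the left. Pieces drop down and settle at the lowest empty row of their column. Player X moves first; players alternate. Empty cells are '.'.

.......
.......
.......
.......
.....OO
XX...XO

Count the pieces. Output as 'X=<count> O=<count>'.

X=3 O=3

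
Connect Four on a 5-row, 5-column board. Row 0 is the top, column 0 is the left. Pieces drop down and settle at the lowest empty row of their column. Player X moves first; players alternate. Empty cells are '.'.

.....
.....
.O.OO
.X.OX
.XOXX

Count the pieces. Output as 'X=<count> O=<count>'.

X=5 O=5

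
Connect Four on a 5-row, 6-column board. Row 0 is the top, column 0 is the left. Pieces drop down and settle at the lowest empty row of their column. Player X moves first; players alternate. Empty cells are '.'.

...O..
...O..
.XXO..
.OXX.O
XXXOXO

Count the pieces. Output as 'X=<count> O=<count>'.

X=8 O=7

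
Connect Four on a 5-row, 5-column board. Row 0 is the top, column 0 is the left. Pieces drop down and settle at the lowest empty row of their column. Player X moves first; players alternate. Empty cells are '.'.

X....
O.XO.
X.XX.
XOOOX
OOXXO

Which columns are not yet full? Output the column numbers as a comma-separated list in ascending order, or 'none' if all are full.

col 0: top cell = 'X' → FULL
col 1: top cell = '.' → open
col 2: top cell = '.' → open
col 3: top cell = '.' → open
col 4: top cell = '.' → open

Answer: 1,2,3,4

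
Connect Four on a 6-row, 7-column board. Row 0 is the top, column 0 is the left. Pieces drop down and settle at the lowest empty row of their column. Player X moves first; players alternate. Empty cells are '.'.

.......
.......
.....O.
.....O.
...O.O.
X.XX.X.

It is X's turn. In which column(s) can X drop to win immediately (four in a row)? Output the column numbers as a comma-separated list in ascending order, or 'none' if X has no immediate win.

col 0: drop X → no win
col 1: drop X → WIN!
col 2: drop X → no win
col 3: drop X → no win
col 4: drop X → WIN!
col 5: drop X → no win
col 6: drop X → no win

Answer: 1,4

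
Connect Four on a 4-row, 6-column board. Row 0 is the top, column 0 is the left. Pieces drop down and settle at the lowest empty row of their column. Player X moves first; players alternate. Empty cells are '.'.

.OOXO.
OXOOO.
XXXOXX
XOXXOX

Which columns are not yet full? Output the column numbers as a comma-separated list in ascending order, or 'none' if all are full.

col 0: top cell = '.' → open
col 1: top cell = 'O' → FULL
col 2: top cell = 'O' → FULL
col 3: top cell = 'X' → FULL
col 4: top cell = 'O' → FULL
col 5: top cell = '.' → open

Answer: 0,5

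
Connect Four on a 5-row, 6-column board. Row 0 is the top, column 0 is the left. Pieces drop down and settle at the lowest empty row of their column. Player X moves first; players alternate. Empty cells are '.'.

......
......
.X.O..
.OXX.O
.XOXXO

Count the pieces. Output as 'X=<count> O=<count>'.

X=6 O=5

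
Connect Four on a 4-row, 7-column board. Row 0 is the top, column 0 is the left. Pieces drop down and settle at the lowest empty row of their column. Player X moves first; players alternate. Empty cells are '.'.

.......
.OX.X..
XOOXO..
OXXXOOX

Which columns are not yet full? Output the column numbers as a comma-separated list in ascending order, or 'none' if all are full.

Answer: 0,1,2,3,4,5,6

Derivation:
col 0: top cell = '.' → open
col 1: top cell = '.' → open
col 2: top cell = '.' → open
col 3: top cell = '.' → open
col 4: top cell = '.' → open
col 5: top cell = '.' → open
col 6: top cell = '.' → open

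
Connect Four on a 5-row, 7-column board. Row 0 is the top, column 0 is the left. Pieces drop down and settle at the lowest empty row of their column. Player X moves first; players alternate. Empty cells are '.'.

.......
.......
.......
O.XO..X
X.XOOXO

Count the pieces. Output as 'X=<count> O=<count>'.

X=5 O=5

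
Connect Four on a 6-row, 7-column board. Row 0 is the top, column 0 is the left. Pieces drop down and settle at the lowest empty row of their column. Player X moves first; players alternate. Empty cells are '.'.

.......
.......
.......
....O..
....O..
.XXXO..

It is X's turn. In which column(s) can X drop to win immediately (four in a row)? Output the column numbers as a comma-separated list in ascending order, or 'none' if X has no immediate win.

Answer: 0

Derivation:
col 0: drop X → WIN!
col 1: drop X → no win
col 2: drop X → no win
col 3: drop X → no win
col 4: drop X → no win
col 5: drop X → no win
col 6: drop X → no win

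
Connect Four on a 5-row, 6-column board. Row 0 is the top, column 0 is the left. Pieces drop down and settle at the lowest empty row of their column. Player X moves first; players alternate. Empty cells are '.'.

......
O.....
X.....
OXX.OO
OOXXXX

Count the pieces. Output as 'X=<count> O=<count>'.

X=7 O=6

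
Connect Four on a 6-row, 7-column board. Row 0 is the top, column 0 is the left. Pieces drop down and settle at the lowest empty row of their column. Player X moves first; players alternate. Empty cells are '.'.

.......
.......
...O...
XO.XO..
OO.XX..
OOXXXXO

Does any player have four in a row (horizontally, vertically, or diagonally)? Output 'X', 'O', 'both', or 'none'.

X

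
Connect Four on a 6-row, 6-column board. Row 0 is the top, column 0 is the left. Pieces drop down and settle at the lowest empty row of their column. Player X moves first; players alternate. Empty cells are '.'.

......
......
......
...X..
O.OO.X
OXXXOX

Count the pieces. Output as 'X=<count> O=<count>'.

X=6 O=5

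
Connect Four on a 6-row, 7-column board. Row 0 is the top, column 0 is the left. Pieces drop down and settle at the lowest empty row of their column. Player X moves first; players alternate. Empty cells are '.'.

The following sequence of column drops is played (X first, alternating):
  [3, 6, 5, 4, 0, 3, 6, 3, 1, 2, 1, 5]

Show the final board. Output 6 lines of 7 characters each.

Move 1: X drops in col 3, lands at row 5
Move 2: O drops in col 6, lands at row 5
Move 3: X drops in col 5, lands at row 5
Move 4: O drops in col 4, lands at row 5
Move 5: X drops in col 0, lands at row 5
Move 6: O drops in col 3, lands at row 4
Move 7: X drops in col 6, lands at row 4
Move 8: O drops in col 3, lands at row 3
Move 9: X drops in col 1, lands at row 5
Move 10: O drops in col 2, lands at row 5
Move 11: X drops in col 1, lands at row 4
Move 12: O drops in col 5, lands at row 4

Answer: .......
.......
.......
...O...
.X.O.OX
XXOXOXO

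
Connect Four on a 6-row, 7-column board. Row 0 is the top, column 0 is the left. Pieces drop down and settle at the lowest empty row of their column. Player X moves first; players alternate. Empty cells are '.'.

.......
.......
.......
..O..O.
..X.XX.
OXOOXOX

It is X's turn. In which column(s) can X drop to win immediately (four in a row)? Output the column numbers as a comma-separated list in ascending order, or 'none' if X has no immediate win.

col 0: drop X → no win
col 1: drop X → no win
col 2: drop X → no win
col 3: drop X → WIN!
col 4: drop X → no win
col 5: drop X → no win
col 6: drop X → no win

Answer: 3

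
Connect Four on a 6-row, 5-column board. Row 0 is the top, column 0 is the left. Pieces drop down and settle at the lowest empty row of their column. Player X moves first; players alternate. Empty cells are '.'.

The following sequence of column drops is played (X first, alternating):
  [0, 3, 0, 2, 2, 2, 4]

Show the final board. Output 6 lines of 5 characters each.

Answer: .....
.....
.....
..O..
X.X..
X.OOX

Derivation:
Move 1: X drops in col 0, lands at row 5
Move 2: O drops in col 3, lands at row 5
Move 3: X drops in col 0, lands at row 4
Move 4: O drops in col 2, lands at row 5
Move 5: X drops in col 2, lands at row 4
Move 6: O drops in col 2, lands at row 3
Move 7: X drops in col 4, lands at row 5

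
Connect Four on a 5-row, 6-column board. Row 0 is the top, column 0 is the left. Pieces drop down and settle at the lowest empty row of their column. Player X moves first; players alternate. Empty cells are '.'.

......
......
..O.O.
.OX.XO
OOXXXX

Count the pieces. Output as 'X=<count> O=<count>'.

X=6 O=6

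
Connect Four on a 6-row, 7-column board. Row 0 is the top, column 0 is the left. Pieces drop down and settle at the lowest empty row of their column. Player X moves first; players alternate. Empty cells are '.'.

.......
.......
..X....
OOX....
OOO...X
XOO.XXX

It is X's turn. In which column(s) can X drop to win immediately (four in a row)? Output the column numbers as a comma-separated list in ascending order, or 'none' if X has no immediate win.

col 0: drop X → no win
col 1: drop X → no win
col 2: drop X → no win
col 3: drop X → WIN!
col 4: drop X → no win
col 5: drop X → no win
col 6: drop X → no win

Answer: 3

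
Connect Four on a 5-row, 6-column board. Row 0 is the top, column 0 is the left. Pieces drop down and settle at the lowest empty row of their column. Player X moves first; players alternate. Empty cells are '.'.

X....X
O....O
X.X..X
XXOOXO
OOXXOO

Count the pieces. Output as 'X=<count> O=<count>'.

X=10 O=9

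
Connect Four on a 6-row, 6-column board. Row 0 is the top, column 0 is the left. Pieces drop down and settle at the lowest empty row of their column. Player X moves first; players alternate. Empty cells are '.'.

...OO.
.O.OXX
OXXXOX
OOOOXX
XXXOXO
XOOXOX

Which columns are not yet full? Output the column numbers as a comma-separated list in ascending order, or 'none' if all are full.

col 0: top cell = '.' → open
col 1: top cell = '.' → open
col 2: top cell = '.' → open
col 3: top cell = 'O' → FULL
col 4: top cell = 'O' → FULL
col 5: top cell = '.' → open

Answer: 0,1,2,5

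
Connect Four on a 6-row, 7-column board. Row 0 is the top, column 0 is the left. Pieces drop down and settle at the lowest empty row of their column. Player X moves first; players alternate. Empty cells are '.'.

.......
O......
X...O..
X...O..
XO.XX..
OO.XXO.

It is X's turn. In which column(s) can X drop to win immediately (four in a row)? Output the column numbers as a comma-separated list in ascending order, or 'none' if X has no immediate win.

col 0: drop X → no win
col 1: drop X → no win
col 2: drop X → no win
col 3: drop X → no win
col 4: drop X → no win
col 5: drop X → no win
col 6: drop X → no win

Answer: none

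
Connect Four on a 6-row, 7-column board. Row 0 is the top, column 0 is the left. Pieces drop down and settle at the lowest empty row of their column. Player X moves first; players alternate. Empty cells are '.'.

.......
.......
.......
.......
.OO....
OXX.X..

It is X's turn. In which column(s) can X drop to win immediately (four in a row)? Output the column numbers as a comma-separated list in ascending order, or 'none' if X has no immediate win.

col 0: drop X → no win
col 1: drop X → no win
col 2: drop X → no win
col 3: drop X → WIN!
col 4: drop X → no win
col 5: drop X → no win
col 6: drop X → no win

Answer: 3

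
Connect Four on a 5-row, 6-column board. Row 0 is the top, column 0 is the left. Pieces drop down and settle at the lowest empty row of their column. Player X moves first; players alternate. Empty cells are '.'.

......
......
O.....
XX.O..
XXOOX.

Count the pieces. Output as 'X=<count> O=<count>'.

X=5 O=4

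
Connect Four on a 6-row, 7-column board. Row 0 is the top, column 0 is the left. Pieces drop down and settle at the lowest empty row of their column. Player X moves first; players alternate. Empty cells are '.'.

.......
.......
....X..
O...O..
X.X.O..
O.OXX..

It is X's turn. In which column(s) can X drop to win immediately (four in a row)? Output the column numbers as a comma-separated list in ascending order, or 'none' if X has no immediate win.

col 0: drop X → no win
col 1: drop X → no win
col 2: drop X → no win
col 3: drop X → no win
col 4: drop X → no win
col 5: drop X → no win
col 6: drop X → no win

Answer: none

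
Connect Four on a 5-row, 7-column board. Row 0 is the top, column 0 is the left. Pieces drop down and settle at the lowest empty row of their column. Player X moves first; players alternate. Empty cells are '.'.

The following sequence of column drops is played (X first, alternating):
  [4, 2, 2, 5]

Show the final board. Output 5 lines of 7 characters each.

Answer: .......
.......
.......
..X....
..O.XO.

Derivation:
Move 1: X drops in col 4, lands at row 4
Move 2: O drops in col 2, lands at row 4
Move 3: X drops in col 2, lands at row 3
Move 4: O drops in col 5, lands at row 4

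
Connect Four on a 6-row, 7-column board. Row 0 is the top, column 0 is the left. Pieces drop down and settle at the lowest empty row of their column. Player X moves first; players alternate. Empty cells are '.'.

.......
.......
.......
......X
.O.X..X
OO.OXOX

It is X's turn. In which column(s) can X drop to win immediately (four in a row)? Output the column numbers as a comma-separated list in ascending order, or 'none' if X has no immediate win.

col 0: drop X → no win
col 1: drop X → no win
col 2: drop X → no win
col 3: drop X → no win
col 4: drop X → no win
col 5: drop X → no win
col 6: drop X → WIN!

Answer: 6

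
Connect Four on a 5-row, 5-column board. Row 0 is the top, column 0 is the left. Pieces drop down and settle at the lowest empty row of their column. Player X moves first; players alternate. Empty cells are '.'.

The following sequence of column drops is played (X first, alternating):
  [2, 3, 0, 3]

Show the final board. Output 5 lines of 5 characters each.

Move 1: X drops in col 2, lands at row 4
Move 2: O drops in col 3, lands at row 4
Move 3: X drops in col 0, lands at row 4
Move 4: O drops in col 3, lands at row 3

Answer: .....
.....
.....
...O.
X.XO.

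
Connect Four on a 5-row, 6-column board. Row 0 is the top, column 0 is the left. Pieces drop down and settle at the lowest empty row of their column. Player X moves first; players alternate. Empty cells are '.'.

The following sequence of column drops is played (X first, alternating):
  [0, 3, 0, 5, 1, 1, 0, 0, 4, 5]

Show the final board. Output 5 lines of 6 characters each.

Answer: ......
O.....
X.....
XO...O
XX.OXO

Derivation:
Move 1: X drops in col 0, lands at row 4
Move 2: O drops in col 3, lands at row 4
Move 3: X drops in col 0, lands at row 3
Move 4: O drops in col 5, lands at row 4
Move 5: X drops in col 1, lands at row 4
Move 6: O drops in col 1, lands at row 3
Move 7: X drops in col 0, lands at row 2
Move 8: O drops in col 0, lands at row 1
Move 9: X drops in col 4, lands at row 4
Move 10: O drops in col 5, lands at row 3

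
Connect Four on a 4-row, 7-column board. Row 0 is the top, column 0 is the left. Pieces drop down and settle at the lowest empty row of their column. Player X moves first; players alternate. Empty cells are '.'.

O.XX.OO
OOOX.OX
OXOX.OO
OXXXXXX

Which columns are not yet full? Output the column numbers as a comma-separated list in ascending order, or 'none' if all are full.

col 0: top cell = 'O' → FULL
col 1: top cell = '.' → open
col 2: top cell = 'X' → FULL
col 3: top cell = 'X' → FULL
col 4: top cell = '.' → open
col 5: top cell = 'O' → FULL
col 6: top cell = 'O' → FULL

Answer: 1,4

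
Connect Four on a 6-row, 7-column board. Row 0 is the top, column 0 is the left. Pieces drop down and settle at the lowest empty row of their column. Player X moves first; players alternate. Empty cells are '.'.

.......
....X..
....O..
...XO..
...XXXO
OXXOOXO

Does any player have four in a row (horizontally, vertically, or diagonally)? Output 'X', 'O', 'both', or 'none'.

none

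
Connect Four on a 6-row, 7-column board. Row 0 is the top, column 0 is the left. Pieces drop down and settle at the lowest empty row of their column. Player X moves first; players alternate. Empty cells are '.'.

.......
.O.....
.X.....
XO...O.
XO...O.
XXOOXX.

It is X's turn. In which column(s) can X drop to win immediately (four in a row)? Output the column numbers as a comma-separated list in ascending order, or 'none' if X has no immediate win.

col 0: drop X → WIN!
col 1: drop X → no win
col 2: drop X → no win
col 3: drop X → no win
col 4: drop X → no win
col 5: drop X → no win
col 6: drop X → no win

Answer: 0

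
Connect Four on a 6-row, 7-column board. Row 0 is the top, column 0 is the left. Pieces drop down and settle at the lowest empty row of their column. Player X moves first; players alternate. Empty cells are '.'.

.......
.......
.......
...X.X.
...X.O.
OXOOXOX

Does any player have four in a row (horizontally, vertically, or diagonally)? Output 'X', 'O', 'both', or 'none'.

none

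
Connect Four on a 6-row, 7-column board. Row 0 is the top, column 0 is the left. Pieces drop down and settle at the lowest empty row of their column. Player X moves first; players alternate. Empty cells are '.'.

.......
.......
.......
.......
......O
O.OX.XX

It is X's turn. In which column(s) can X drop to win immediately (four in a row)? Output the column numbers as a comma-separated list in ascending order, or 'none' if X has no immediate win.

Answer: 4

Derivation:
col 0: drop X → no win
col 1: drop X → no win
col 2: drop X → no win
col 3: drop X → no win
col 4: drop X → WIN!
col 5: drop X → no win
col 6: drop X → no win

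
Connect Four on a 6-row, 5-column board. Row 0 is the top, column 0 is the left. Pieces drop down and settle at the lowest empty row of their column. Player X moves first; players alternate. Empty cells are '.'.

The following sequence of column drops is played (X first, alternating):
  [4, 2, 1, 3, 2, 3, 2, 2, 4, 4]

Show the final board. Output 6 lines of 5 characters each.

Move 1: X drops in col 4, lands at row 5
Move 2: O drops in col 2, lands at row 5
Move 3: X drops in col 1, lands at row 5
Move 4: O drops in col 3, lands at row 5
Move 5: X drops in col 2, lands at row 4
Move 6: O drops in col 3, lands at row 4
Move 7: X drops in col 2, lands at row 3
Move 8: O drops in col 2, lands at row 2
Move 9: X drops in col 4, lands at row 4
Move 10: O drops in col 4, lands at row 3

Answer: .....
.....
..O..
..X.O
..XOX
.XOOX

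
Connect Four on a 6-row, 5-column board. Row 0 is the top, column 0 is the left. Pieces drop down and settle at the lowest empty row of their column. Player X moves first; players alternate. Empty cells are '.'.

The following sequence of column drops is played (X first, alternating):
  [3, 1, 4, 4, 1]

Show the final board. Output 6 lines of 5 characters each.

Answer: .....
.....
.....
.....
.X..O
.O.XX

Derivation:
Move 1: X drops in col 3, lands at row 5
Move 2: O drops in col 1, lands at row 5
Move 3: X drops in col 4, lands at row 5
Move 4: O drops in col 4, lands at row 4
Move 5: X drops in col 1, lands at row 4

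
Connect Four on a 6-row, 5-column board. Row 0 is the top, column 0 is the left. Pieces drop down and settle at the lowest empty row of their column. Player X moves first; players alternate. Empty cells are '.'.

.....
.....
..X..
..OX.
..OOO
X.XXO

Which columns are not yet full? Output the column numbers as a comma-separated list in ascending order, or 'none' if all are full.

Answer: 0,1,2,3,4

Derivation:
col 0: top cell = '.' → open
col 1: top cell = '.' → open
col 2: top cell = '.' → open
col 3: top cell = '.' → open
col 4: top cell = '.' → open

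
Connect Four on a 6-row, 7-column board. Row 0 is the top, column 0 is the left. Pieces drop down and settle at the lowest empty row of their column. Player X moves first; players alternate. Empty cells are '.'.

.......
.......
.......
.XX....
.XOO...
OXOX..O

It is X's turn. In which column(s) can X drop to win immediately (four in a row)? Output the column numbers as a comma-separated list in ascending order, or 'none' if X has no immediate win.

col 0: drop X → no win
col 1: drop X → WIN!
col 2: drop X → no win
col 3: drop X → no win
col 4: drop X → no win
col 5: drop X → no win
col 6: drop X → no win

Answer: 1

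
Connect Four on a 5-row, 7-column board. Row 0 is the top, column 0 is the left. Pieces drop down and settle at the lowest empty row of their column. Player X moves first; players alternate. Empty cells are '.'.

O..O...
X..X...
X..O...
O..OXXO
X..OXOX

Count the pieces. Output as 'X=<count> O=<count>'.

X=8 O=8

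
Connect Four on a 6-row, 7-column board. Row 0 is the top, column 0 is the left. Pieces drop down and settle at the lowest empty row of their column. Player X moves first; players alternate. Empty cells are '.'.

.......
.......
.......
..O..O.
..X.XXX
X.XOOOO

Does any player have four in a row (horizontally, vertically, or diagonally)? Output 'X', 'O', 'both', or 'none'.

O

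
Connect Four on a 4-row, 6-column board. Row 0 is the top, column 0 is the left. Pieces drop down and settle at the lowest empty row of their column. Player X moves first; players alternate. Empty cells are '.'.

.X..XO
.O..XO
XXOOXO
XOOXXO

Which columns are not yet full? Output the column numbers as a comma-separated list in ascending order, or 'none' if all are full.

Answer: 0,2,3

Derivation:
col 0: top cell = '.' → open
col 1: top cell = 'X' → FULL
col 2: top cell = '.' → open
col 3: top cell = '.' → open
col 4: top cell = 'X' → FULL
col 5: top cell = 'O' → FULL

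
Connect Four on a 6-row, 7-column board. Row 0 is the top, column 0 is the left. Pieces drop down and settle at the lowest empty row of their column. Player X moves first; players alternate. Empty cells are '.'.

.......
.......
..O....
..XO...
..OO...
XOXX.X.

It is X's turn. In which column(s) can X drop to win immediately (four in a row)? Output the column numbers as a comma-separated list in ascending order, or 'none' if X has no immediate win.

Answer: 4

Derivation:
col 0: drop X → no win
col 1: drop X → no win
col 2: drop X → no win
col 3: drop X → no win
col 4: drop X → WIN!
col 5: drop X → no win
col 6: drop X → no win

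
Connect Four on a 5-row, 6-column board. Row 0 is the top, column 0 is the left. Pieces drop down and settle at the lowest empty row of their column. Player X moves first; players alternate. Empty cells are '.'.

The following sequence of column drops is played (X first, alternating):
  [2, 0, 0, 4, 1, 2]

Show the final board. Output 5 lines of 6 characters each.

Move 1: X drops in col 2, lands at row 4
Move 2: O drops in col 0, lands at row 4
Move 3: X drops in col 0, lands at row 3
Move 4: O drops in col 4, lands at row 4
Move 5: X drops in col 1, lands at row 4
Move 6: O drops in col 2, lands at row 3

Answer: ......
......
......
X.O...
OXX.O.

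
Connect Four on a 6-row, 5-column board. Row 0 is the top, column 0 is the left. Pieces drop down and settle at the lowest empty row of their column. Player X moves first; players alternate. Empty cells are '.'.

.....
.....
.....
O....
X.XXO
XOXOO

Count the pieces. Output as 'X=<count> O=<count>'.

X=5 O=5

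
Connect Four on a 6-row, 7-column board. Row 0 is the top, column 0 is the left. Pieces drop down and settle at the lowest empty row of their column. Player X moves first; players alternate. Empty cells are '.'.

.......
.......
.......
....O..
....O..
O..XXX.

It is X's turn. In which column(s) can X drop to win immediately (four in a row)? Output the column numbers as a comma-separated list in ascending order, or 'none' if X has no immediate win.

col 0: drop X → no win
col 1: drop X → no win
col 2: drop X → WIN!
col 3: drop X → no win
col 4: drop X → no win
col 5: drop X → no win
col 6: drop X → WIN!

Answer: 2,6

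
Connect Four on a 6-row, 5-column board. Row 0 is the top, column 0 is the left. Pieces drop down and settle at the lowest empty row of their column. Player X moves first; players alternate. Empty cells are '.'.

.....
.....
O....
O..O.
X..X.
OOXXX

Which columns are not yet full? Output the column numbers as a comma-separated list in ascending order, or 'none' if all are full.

col 0: top cell = '.' → open
col 1: top cell = '.' → open
col 2: top cell = '.' → open
col 3: top cell = '.' → open
col 4: top cell = '.' → open

Answer: 0,1,2,3,4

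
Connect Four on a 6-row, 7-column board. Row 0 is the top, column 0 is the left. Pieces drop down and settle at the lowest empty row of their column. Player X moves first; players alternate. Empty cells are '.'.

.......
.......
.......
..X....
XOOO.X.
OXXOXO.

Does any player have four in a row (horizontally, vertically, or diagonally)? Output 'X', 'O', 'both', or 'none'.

none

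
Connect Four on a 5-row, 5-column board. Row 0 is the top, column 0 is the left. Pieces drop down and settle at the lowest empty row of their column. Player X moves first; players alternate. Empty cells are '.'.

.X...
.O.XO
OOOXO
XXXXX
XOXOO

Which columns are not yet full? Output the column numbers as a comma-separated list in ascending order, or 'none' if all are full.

Answer: 0,2,3,4

Derivation:
col 0: top cell = '.' → open
col 1: top cell = 'X' → FULL
col 2: top cell = '.' → open
col 3: top cell = '.' → open
col 4: top cell = '.' → open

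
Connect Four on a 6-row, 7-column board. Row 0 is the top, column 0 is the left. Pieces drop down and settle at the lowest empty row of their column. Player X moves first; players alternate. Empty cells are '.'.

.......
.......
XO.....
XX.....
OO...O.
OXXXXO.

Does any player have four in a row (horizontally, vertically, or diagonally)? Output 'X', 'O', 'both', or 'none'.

X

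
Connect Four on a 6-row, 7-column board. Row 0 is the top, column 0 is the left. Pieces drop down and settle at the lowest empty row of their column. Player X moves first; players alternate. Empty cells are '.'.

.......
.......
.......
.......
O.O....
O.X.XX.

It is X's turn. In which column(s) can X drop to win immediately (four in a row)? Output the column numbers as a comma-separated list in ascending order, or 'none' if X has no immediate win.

col 0: drop X → no win
col 1: drop X → no win
col 2: drop X → no win
col 3: drop X → WIN!
col 4: drop X → no win
col 5: drop X → no win
col 6: drop X → no win

Answer: 3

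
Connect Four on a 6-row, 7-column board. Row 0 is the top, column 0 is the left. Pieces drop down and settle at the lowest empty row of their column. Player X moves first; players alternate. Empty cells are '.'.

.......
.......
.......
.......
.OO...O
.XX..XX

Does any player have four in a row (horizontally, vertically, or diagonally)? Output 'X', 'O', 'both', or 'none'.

none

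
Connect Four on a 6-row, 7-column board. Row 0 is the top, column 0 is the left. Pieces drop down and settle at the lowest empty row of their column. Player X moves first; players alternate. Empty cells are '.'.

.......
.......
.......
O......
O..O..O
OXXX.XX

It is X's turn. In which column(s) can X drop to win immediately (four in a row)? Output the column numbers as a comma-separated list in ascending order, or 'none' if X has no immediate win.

col 0: drop X → no win
col 1: drop X → no win
col 2: drop X → no win
col 3: drop X → no win
col 4: drop X → WIN!
col 5: drop X → no win
col 6: drop X → no win

Answer: 4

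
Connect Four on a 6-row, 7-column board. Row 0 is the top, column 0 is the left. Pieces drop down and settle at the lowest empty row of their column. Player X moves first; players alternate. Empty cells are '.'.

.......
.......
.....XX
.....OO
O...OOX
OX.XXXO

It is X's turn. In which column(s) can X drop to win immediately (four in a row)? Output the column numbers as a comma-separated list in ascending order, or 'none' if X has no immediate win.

col 0: drop X → no win
col 1: drop X → no win
col 2: drop X → WIN!
col 3: drop X → no win
col 4: drop X → no win
col 5: drop X → no win
col 6: drop X → no win

Answer: 2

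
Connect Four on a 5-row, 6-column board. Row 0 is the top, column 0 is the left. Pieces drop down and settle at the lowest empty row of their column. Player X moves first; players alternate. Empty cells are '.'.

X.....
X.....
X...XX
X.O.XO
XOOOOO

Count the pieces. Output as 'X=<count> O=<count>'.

X=8 O=7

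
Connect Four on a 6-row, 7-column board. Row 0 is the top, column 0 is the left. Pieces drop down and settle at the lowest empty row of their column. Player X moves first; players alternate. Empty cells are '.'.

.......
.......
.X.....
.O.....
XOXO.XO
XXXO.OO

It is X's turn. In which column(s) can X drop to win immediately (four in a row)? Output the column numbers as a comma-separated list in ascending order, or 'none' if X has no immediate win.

col 0: drop X → no win
col 1: drop X → no win
col 2: drop X → no win
col 3: drop X → no win
col 4: drop X → no win
col 5: drop X → no win
col 6: drop X → no win

Answer: none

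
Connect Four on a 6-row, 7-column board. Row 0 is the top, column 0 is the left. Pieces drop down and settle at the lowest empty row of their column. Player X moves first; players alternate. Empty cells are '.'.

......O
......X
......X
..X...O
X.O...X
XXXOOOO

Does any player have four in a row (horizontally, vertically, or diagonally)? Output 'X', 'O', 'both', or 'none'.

O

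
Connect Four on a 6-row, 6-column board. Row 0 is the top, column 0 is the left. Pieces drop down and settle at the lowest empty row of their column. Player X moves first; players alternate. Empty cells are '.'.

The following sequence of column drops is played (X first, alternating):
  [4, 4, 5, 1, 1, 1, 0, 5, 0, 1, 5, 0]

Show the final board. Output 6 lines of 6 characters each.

Answer: ......
......
.O....
OO...X
XX..OO
XO..XX

Derivation:
Move 1: X drops in col 4, lands at row 5
Move 2: O drops in col 4, lands at row 4
Move 3: X drops in col 5, lands at row 5
Move 4: O drops in col 1, lands at row 5
Move 5: X drops in col 1, lands at row 4
Move 6: O drops in col 1, lands at row 3
Move 7: X drops in col 0, lands at row 5
Move 8: O drops in col 5, lands at row 4
Move 9: X drops in col 0, lands at row 4
Move 10: O drops in col 1, lands at row 2
Move 11: X drops in col 5, lands at row 3
Move 12: O drops in col 0, lands at row 3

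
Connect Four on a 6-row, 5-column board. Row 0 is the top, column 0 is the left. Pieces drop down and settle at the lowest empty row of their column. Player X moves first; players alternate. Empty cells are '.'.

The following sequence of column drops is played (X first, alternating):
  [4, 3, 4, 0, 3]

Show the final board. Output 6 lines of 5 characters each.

Move 1: X drops in col 4, lands at row 5
Move 2: O drops in col 3, lands at row 5
Move 3: X drops in col 4, lands at row 4
Move 4: O drops in col 0, lands at row 5
Move 5: X drops in col 3, lands at row 4

Answer: .....
.....
.....
.....
...XX
O..OX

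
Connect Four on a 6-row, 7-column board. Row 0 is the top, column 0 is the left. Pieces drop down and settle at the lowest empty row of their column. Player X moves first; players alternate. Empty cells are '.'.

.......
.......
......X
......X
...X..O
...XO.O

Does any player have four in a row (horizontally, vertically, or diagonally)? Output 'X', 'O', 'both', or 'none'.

none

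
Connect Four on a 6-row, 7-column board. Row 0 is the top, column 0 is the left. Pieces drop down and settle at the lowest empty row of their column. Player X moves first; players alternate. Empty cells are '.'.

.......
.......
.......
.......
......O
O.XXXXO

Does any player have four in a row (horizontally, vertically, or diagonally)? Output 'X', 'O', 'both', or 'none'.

X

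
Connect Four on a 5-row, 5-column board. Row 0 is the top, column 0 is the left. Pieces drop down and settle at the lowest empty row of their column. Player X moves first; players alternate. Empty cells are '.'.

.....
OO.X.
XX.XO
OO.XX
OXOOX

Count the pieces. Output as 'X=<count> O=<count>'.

X=8 O=8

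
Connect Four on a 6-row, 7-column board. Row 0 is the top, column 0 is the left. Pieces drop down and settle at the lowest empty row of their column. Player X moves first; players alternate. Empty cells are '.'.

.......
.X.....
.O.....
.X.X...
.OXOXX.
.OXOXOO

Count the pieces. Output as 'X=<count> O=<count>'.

X=8 O=7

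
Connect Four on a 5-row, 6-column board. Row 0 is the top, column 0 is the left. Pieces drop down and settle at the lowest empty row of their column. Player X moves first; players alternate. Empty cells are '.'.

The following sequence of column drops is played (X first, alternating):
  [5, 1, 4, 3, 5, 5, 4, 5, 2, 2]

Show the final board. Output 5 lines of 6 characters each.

Move 1: X drops in col 5, lands at row 4
Move 2: O drops in col 1, lands at row 4
Move 3: X drops in col 4, lands at row 4
Move 4: O drops in col 3, lands at row 4
Move 5: X drops in col 5, lands at row 3
Move 6: O drops in col 5, lands at row 2
Move 7: X drops in col 4, lands at row 3
Move 8: O drops in col 5, lands at row 1
Move 9: X drops in col 2, lands at row 4
Move 10: O drops in col 2, lands at row 3

Answer: ......
.....O
.....O
..O.XX
.OXOXX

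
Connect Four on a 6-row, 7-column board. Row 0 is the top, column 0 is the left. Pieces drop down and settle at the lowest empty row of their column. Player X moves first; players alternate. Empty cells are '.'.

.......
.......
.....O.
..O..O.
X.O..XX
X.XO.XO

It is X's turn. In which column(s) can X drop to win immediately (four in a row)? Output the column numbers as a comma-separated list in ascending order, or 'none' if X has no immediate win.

col 0: drop X → no win
col 1: drop X → no win
col 2: drop X → no win
col 3: drop X → no win
col 4: drop X → no win
col 5: drop X → no win
col 6: drop X → no win

Answer: none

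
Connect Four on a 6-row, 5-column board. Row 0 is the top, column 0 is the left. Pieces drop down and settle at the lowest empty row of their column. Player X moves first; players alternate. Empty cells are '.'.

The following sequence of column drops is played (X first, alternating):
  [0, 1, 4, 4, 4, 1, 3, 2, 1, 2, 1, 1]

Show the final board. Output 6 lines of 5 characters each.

Answer: .....
.O...
.X...
.X..X
.OO.O
XOOXX

Derivation:
Move 1: X drops in col 0, lands at row 5
Move 2: O drops in col 1, lands at row 5
Move 3: X drops in col 4, lands at row 5
Move 4: O drops in col 4, lands at row 4
Move 5: X drops in col 4, lands at row 3
Move 6: O drops in col 1, lands at row 4
Move 7: X drops in col 3, lands at row 5
Move 8: O drops in col 2, lands at row 5
Move 9: X drops in col 1, lands at row 3
Move 10: O drops in col 2, lands at row 4
Move 11: X drops in col 1, lands at row 2
Move 12: O drops in col 1, lands at row 1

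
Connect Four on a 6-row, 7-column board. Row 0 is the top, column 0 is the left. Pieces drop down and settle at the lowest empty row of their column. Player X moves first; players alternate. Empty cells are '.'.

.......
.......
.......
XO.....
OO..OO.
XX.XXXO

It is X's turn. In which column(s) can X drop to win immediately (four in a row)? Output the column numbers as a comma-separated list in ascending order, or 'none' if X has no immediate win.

Answer: 2

Derivation:
col 0: drop X → no win
col 1: drop X → no win
col 2: drop X → WIN!
col 3: drop X → no win
col 4: drop X → no win
col 5: drop X → no win
col 6: drop X → no win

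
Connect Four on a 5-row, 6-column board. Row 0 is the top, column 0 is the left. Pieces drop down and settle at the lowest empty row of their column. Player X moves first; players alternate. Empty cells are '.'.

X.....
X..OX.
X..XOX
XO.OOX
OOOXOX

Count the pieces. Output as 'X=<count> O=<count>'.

X=10 O=9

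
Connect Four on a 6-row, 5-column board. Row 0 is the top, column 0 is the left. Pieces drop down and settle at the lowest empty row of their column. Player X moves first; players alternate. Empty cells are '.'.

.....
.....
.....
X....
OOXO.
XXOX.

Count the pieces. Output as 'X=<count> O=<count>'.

X=5 O=4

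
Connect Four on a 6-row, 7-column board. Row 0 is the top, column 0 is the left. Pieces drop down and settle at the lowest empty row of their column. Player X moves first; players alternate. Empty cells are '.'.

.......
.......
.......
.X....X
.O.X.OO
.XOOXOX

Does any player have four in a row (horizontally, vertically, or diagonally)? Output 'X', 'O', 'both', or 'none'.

none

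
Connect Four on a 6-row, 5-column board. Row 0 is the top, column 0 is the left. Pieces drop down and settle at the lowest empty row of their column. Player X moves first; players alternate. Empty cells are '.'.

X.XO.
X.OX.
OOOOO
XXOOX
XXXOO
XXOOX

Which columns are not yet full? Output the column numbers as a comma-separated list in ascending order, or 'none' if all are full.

col 0: top cell = 'X' → FULL
col 1: top cell = '.' → open
col 2: top cell = 'X' → FULL
col 3: top cell = 'O' → FULL
col 4: top cell = '.' → open

Answer: 1,4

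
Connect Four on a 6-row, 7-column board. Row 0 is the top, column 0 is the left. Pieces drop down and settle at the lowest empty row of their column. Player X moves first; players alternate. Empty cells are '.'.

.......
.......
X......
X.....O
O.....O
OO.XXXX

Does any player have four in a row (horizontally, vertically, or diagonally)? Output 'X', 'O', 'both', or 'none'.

X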